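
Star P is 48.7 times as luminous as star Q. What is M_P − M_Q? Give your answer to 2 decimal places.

Pogson: ΔM = −2.5 log₁₀(ratio) = −2.5 log₁₀(48.7) = −2.5 × 1.6875 = -4.219
Star P is brighter, so it has the smaller magnitude: the difference is negative.

M_P − M_Q ≈ -4.22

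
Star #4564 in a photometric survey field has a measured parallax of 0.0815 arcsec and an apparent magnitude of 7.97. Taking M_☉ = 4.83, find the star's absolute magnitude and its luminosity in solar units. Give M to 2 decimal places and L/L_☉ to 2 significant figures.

d = 1/p = 1/0.0815″ = 12.27 pc
M = m − 5 log₁₀ d + 5 = 7.97 − 5·1.0888 + 5 = 7.526
M − M_☉ = 7.526 − 4.83 = 2.696
L/L_☉ = 10^(−0.4 × 2.696) = 0.08350

M ≈ 7.53; L/L_☉ ≈ 0.083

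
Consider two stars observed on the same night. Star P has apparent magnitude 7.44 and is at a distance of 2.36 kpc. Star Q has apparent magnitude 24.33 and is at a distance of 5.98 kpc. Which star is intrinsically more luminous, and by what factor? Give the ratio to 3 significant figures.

Star P: d = 2.36 kpc = 2360 pc
Star P: M = m − 5 log₁₀ d + 5 = 7.44 − 5·3.3729 + 5 = -4.425
Star Q: d = 5.98 kpc = 5980 pc
Star Q: M = m − 5 log₁₀ d + 5 = 24.33 − 5·3.7767 + 5 = 10.446
ΔM = M_P − M_Q = -4.425 − (10.446) = -14.871; smaller M is more luminous → Star P.
L ratio = 10^(0.4 |ΔM|) = 10^5.948 = 888000

Star P is more luminous, by a factor of 888000.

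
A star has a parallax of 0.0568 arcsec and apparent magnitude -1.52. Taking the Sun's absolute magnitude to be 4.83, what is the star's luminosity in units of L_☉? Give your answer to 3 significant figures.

d = 1/p = 1/0.0568″ = 17.61 pc
M = m − 5 log₁₀ d + 5 = -1.52 − 5·1.2457 + 5 = -2.748
M − M_☉ = -2.748 − 4.83 = -7.578
L/L_☉ = 10^(−0.4 × -7.578) = 1075

L/L_☉ ≈ 1070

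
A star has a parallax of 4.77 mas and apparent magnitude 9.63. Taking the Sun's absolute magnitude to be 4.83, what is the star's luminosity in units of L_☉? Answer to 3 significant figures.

L/L_☉ ≈ 5.28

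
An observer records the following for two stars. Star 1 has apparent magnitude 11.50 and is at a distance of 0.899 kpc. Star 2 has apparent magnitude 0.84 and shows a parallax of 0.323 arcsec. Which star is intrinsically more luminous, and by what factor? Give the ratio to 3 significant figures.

Star 1: d = 0.899 kpc = 899.0 pc
Star 1: M = m − 5 log₁₀ d + 5 = 11.50 − 5·2.9538 + 5 = 1.731
Star 2: d = 1/p = 1/0.323″ = 3.096 pc
Star 2: M = m − 5 log₁₀ d + 5 = 0.84 − 5·0.4908 + 5 = 3.386
ΔM = M_1 − M_2 = 1.731 − (3.386) = -1.655; smaller M is more luminous → Star 1.
L ratio = 10^(0.4 |ΔM|) = 10^0.662 = 4.591

Star 1 is more luminous, by a factor of 4.59.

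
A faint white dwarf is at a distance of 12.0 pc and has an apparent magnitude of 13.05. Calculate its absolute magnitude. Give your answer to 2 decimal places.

5 log₁₀(d/10 pc) = 5 log₁₀(12.00) − 5 = 0.396
M = m − 5 log₁₀(d/10) = 13.05 − 0.396 = 12.654

M ≈ 12.65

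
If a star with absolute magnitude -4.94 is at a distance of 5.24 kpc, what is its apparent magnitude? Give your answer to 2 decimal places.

d = 5.24 kpc = 5240 pc
m = M + 5 log₁₀ d − 5 = -4.94 + 5·3.7193 − 5 = 8.657

m ≈ 8.66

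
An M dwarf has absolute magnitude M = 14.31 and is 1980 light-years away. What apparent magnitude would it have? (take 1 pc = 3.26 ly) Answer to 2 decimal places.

d = 1980 ly / 3.26 = 607.4 pc
m = M + 5 log₁₀ d − 5 = 14.31 + 5·2.7834 − 5 = 23.227

m ≈ 23.23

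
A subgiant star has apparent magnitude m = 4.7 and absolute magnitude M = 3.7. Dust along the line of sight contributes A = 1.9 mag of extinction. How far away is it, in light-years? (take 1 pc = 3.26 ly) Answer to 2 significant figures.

d ≈ 22 ly

m − M = 5 log₁₀(d/10 pc) + A  ⇒  4.7 − (3.7) − 1.9 = 5 log₁₀(d/10)
-0.900 = 5 log₁₀(d/10)
log₁₀ d = (m − M − A)/5 + 1 = 0.8200
d = 10^0.8200 = 6.607 pc
= 21.54 ly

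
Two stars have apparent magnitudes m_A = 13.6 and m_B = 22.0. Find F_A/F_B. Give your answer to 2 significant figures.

F_A/F_B ≈ 2300

Δm = 13.6 − (22.0) = -8.4
Flux ratio = 10^(−0.4 Δm) = 10^(−0.4 × -8.4) = 10^3.360 = 2291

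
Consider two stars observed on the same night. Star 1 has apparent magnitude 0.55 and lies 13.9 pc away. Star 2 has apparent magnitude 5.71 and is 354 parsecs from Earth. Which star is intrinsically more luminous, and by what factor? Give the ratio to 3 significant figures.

Star 1: M = m − 5 log₁₀ d + 5 = 0.55 − 5·1.1430 + 5 = -0.165
Star 2: M = m − 5 log₁₀ d + 5 = 5.71 − 5·2.5490 + 5 = -2.035
ΔM = M_1 − M_2 = -0.165 − (-2.035) = 1.870; smaller M is more luminous → Star 2.
L ratio = 10^(0.4 |ΔM|) = 10^0.748 = 5.597

Star 2 is more luminous, by a factor of 5.60.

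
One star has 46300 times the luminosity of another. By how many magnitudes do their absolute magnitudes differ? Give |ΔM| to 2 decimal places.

Pogson: ΔM = −2.5 log₁₀(ratio) = −2.5 log₁₀(46300) = −2.5 × 4.6656 = -11.664

|ΔM| ≈ 11.66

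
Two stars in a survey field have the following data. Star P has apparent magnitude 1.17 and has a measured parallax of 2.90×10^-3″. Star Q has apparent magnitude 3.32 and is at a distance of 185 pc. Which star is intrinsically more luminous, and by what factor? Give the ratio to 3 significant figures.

Star P: d = 1/p = 1/2.90×10^-3″ = 344.8 pc
Star P: M = m − 5 log₁₀ d + 5 = 1.17 − 5·2.5376 + 5 = -6.518
Star Q: M = m − 5 log₁₀ d + 5 = 3.32 − 5·2.2672 + 5 = -3.016
ΔM = M_P − M_Q = -6.518 − (-3.016) = -3.502; smaller M is more luminous → Star P.
L ratio = 10^(0.4 |ΔM|) = 10^1.401 = 25.17

Star P is more luminous, by a factor of 25.2.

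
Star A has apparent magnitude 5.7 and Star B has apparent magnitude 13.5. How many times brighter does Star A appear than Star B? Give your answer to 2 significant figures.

1300

Magnitude difference = -7.8
Flux ratio = 10^(−0.4 Δm) = 10^(−0.4 × -7.8) = 10^3.120 = 1318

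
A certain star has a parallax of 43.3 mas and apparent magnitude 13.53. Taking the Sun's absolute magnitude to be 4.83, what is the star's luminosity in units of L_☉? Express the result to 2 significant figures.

d = 1/p = 1000/43.3 mas = 23.09 pc
M = m − 5 log₁₀ d + 5 = 13.53 − 5·1.3635 + 5 = 11.712
M − M_☉ = 11.712 − 4.83 = 6.882
L/L_☉ = 10^(−0.4 × 6.882) = 1.766×10^-3

L/L_☉ ≈ 1.8×10^-3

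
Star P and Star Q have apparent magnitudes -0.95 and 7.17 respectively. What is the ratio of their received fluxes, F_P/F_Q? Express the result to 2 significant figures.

F_P/F_Q ≈ 1800

Δm = -0.95 − (7.17) = -8.12
Flux ratio = 10^(−0.4 Δm) = 10^(−0.4 × -8.12) = 10^3.248 = 1770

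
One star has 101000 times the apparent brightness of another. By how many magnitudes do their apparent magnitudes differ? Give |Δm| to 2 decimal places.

|Δm| ≈ 12.51

Pogson: Δm = −2.5 log₁₀(ratio) = −2.5 log₁₀(101000) = −2.5 × 5.0043 = -12.511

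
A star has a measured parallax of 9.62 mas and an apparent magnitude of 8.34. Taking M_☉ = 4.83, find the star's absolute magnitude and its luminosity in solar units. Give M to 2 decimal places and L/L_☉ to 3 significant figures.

M ≈ 3.26; L/L_☉ ≈ 4.26

d = 1/p = 1000/9.62 mas = 104.0 pc
M = m − 5 log₁₀ d + 5 = 8.34 − 5·2.0168 + 5 = 3.256
M − M_☉ = 3.256 − 4.83 = -1.574
L/L_☉ = 10^(−0.4 × -1.574) = 4.262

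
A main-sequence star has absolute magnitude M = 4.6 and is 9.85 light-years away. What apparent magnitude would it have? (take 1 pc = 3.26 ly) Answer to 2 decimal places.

m ≈ 2.00

d = 9.85 ly / 3.26 = 3.021 pc
m = M + 5 log₁₀ d − 5 = 4.6 + 5·0.4802 − 5 = 2.001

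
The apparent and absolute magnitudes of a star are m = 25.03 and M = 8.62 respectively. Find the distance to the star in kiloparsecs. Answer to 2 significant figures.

Distance modulus: m − M = 25.03 − (8.62) = 16.410
m − M = 5 log₁₀ d − 5
log₁₀ d = (m − M)/5 + 1 = 4.2820
d = 10^4.2820 = 19140 pc
= 19.14 kpc

d ≈ 19 kpc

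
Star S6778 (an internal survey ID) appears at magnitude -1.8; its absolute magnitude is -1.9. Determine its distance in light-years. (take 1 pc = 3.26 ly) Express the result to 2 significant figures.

d ≈ 34 ly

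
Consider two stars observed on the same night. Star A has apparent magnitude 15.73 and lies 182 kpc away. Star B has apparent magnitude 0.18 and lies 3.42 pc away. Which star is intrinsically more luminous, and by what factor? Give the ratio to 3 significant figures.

Star A is more luminous, by a factor of 1710.

Star A: d = 182 kpc = 182000 pc
Star A: M = m − 5 log₁₀ d + 5 = 15.73 − 5·5.2601 + 5 = -5.570
Star B: M = m − 5 log₁₀ d + 5 = 0.18 − 5·0.5340 + 5 = 2.510
ΔM = M_A − M_B = -5.570 − (2.510) = -8.080; smaller M is more luminous → Star A.
L ratio = 10^(0.4 |ΔM|) = 10^3.232 = 1706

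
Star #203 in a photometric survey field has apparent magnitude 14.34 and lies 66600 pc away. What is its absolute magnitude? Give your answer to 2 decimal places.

5 log₁₀(d/10 pc) = 5 log₁₀(66600) − 5 = 19.117
M = m − 5 log₁₀(d/10) = 14.34 − 19.117 = -4.777

M ≈ -4.78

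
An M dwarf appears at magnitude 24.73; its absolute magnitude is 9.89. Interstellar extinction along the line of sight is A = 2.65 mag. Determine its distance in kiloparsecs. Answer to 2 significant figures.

m − M = 5 log₁₀(d/10 pc) + A  ⇒  24.73 − (9.89) − 2.65 = 5 log₁₀(d/10)
12.190 = 5 log₁₀(d/10)
log₁₀ d = (m − M − A)/5 + 1 = 3.4380
d = 10^3.4380 = 2742 pc
= 2.742 kpc

d ≈ 2.7 kpc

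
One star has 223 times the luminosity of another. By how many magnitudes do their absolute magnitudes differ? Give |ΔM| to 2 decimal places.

|ΔM| ≈ 5.87

Pogson: ΔM = −2.5 log₁₀(ratio) = −2.5 log₁₀(223) = −2.5 × 2.3483 = -5.871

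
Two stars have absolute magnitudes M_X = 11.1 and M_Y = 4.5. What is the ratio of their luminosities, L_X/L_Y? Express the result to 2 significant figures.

L_X/L_Y ≈ 2.3×10^-3

ΔM = M_X − M_Y = 6.6
L_X/L_Y = 10^(−0.4 ΔM) = 10^-2.640 = 2.291×10^-3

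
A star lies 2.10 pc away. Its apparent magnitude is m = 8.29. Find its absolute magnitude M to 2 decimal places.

5 log₁₀(d/10 pc) = 5 log₁₀(2.100) − 5 = -3.389
M = m − 5 log₁₀(d/10) = 8.29 + 3.389 = 11.679

M ≈ 11.68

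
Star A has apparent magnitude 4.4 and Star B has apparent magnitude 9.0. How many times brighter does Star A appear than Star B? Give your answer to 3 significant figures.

69.2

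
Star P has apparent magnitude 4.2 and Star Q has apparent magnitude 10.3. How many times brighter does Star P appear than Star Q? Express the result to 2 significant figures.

Magnitude difference = -6.1
Flux ratio = 10^(−0.4 Δm) = 10^(−0.4 × -6.1) = 10^2.440 = 275.4

280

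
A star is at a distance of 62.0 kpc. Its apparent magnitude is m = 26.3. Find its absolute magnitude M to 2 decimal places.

d = 62.0 kpc = 62000 pc
5 log₁₀(d/10 pc) = 5 log₁₀(62000) − 5 = 18.962
M = m − 5 log₁₀(d/10) = 26.3 − 18.962 = 7.338

M ≈ 7.34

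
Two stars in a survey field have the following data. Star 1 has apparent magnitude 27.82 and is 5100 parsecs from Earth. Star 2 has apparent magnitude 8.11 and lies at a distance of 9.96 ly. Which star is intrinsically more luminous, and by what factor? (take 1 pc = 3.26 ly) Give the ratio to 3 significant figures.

Star 2 is more luminous, by a factor of 27.5.

Star 1: M = m − 5 log₁₀ d + 5 = 27.82 − 5·3.7076 + 5 = 14.282
Star 2: d = 9.96 ly / 3.26 = 3.055 pc
Star 2: M = m − 5 log₁₀ d + 5 = 8.11 − 5·0.4850 + 5 = 10.685
ΔM = M_1 − M_2 = 14.282 − (10.685) = 3.597; smaller M is more luminous → Star 2.
L ratio = 10^(0.4 |ΔM|) = 10^1.439 = 27.48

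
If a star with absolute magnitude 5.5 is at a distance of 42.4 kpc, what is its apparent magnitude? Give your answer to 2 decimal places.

m ≈ 23.64

d = 42.4 kpc = 42400 pc
m = M + 5 log₁₀ d − 5 = 5.5 + 5·4.6274 − 5 = 23.637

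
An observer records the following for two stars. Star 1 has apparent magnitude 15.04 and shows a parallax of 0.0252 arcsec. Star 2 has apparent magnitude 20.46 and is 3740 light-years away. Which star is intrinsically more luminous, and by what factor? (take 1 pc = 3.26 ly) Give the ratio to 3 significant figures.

Star 2 is more luminous, by a factor of 5.68.

Star 1: d = 1/p = 1/0.0252″ = 39.68 pc
Star 1: M = m − 5 log₁₀ d + 5 = 15.04 − 5·1.5986 + 5 = 12.047
Star 2: d = 3740 ly / 3.26 = 1147 pc
Star 2: M = m − 5 log₁₀ d + 5 = 20.46 − 5·3.0597 + 5 = 10.162
ΔM = M_1 − M_2 = 12.047 − (10.162) = 1.885; smaller M is more luminous → Star 2.
L ratio = 10^(0.4 |ΔM|) = 10^0.754 = 5.677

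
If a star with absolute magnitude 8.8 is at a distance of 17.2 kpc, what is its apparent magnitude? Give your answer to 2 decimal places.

m ≈ 24.98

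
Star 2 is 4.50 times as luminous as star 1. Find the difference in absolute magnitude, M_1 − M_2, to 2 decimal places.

M_1 − M_2 ≈ 1.63

Pogson: ΔM = −2.5 log₁₀(ratio) = −2.5 log₁₀(4.50) = −2.5 × 0.6532 = -1.633
Star 2 is brighter so has the smaller magnitude: M_1 − M_2 is positive.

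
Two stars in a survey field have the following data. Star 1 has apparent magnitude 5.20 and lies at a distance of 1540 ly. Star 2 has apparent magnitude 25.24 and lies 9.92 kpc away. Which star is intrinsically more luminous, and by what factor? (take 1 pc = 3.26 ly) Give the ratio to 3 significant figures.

Star 1 is more luminous, by a factor of 235000.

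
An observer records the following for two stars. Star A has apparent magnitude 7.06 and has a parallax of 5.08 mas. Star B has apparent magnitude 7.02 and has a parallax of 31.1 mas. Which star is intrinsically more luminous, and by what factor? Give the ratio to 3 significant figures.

Star A is more luminous, by a factor of 36.1.

Star A: p = 5.08 mas = 5.08×10^-3″ → d = 1/p = 196.9 pc
Star A: M = m − 5 log₁₀ d + 5 = 7.06 − 5·2.2941 + 5 = 0.589
Star B: p = 31.1 mas = 0.0311″ → d = 1/p = 32.15 pc
Star B: M = m − 5 log₁₀ d + 5 = 7.02 − 5·1.5072 + 5 = 4.484
ΔM = M_A − M_B = 0.589 − (4.484) = -3.894; smaller M is more luminous → Star A.
L ratio = 10^(0.4 |ΔM|) = 10^1.558 = 36.12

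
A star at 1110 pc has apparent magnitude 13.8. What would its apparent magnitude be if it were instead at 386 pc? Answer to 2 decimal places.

Flux ∝ 1/d², so Δm = 5 log₁₀(d₂/d₁) = 5 log₁₀(386/1110) = -2.294
m₂ = m₁ + Δm = 13.8 + (-2.294) = 11.506

m ≈ 11.51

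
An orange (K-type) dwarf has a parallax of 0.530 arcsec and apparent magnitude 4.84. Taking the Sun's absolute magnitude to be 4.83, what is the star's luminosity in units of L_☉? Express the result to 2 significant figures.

L/L_☉ ≈ 0.035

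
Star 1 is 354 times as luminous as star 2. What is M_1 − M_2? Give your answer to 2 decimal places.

M_1 − M_2 ≈ -6.37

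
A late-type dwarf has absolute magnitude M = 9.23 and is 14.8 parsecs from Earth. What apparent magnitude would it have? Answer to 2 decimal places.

m ≈ 10.08

m = M + 5 log₁₀ d − 5 = 9.23 + 5·1.1703 − 5 = 10.081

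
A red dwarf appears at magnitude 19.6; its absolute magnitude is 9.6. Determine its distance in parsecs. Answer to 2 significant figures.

d ≈ 1000 pc

Distance modulus: m − M = 19.6 − (9.6) = 10.000
m − M = 5 log₁₀ d − 5
log₁₀ d = (m − M)/5 + 1 = 3.0000
d = 10^3.0000 = 1000 pc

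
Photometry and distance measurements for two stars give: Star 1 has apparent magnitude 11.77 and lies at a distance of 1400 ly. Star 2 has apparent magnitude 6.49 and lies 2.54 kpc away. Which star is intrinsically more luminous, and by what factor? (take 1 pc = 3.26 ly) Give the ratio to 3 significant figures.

Star 1: d = 1400 ly / 3.26 = 429.4 pc
Star 1: M = m − 5 log₁₀ d + 5 = 11.77 − 5·2.6329 + 5 = 3.605
Star 2: d = 2.54 kpc = 2540 pc
Star 2: M = m − 5 log₁₀ d + 5 = 6.49 − 5·3.4048 + 5 = -5.534
ΔM = M_1 − M_2 = 3.605 − (-5.534) = 9.140; smaller M is more luminous → Star 2.
L ratio = 10^(0.4 |ΔM|) = 10^3.656 = 4527

Star 2 is more luminous, by a factor of 4530.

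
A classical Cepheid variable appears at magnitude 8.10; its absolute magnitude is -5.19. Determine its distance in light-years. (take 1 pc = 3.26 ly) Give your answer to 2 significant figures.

Distance modulus: m − M = 8.10 − (-5.19) = 13.290
m − M = 5 log₁₀ d − 5
log₁₀ d = (m − M)/5 + 1 = 3.6580
d = 10^3.6580 = 4550 pc
= 14830 ly

d ≈ 15000 ly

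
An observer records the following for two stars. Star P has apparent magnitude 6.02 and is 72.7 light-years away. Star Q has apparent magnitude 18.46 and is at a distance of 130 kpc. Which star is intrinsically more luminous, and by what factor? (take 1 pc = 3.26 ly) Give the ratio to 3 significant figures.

Star P: d = 72.7 ly / 3.26 = 22.30 pc
Star P: M = m − 5 log₁₀ d + 5 = 6.02 − 5·1.3483 + 5 = 4.278
Star Q: d = 130 kpc = 130000 pc
Star Q: M = m − 5 log₁₀ d + 5 = 18.46 − 5·5.1139 + 5 = -2.110
ΔM = M_P − M_Q = 4.278 − (-2.110) = 6.388; smaller M is more luminous → Star Q.
L ratio = 10^(0.4 |ΔM|) = 10^2.555 = 359.1

Star Q is more luminous, by a factor of 359.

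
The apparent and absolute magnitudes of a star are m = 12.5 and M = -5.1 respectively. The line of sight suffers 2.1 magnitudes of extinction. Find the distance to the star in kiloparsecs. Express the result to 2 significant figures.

d ≈ 13 kpc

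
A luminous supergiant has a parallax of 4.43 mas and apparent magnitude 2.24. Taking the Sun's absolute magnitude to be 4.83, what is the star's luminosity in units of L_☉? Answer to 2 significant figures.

d = 1/p = 1000/4.43 mas = 225.7 pc
M = m − 5 log₁₀ d + 5 = 2.24 − 5·2.3536 + 5 = -4.528
M − M_☉ = -4.528 − 4.83 = -9.358
L/L_☉ = 10^(−0.4 × -9.358) = 5536

L/L_☉ ≈ 5500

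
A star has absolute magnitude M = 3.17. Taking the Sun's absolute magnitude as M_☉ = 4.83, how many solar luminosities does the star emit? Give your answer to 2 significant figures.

L/L_☉ ≈ 4.6

M − M_☉ = 3.17 − 4.83 = -1.660
L/L_☉ = 10^(−0.4 (M − M_☉)) = 10^0.664 = 4.613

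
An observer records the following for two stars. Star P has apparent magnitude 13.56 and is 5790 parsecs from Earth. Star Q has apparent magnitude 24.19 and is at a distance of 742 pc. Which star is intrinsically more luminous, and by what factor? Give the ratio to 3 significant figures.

Star P is more luminous, by a factor of 1.09×10^6.

Star P: M = m − 5 log₁₀ d + 5 = 13.56 − 5·3.7627 + 5 = -0.253
Star Q: M = m − 5 log₁₀ d + 5 = 24.19 − 5·2.8704 + 5 = 14.838
ΔM = M_P − M_Q = -0.253 − (14.838) = -15.091; smaller M is more luminous → Star P.
L ratio = 10^(0.4 |ΔM|) = 10^6.037 = 1.088×10^6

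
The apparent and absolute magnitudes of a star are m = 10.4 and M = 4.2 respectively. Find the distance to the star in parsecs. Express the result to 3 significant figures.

d ≈ 174 pc

Distance modulus: m − M = 10.4 − (4.2) = 6.200
m − M = 5 log₁₀ d − 5
log₁₀ d = (m − M)/5 + 1 = 2.2400
d = 10^2.2400 = 173.8 pc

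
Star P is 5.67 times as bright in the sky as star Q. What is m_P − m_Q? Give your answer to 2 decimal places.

Pogson: Δm = −2.5 log₁₀(ratio) = −2.5 log₁₀(5.67) = −2.5 × 0.7536 = -1.884
Star P is brighter, so it has the smaller magnitude: the difference is negative.

m_P − m_Q ≈ -1.88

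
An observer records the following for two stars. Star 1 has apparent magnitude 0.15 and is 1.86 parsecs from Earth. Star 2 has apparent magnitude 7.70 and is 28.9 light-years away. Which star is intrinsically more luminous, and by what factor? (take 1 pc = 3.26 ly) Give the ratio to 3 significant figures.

Star 1: M = m − 5 log₁₀ d + 5 = 0.15 − 5·0.2695 + 5 = 3.802
Star 2: d = 28.9 ly / 3.26 = 8.865 pc
Star 2: M = m − 5 log₁₀ d + 5 = 7.70 − 5·0.9477 + 5 = 7.962
ΔM = M_1 − M_2 = 3.802 − (7.962) = -4.159; smaller M is more luminous → Star 1.
L ratio = 10^(0.4 |ΔM|) = 10^1.664 = 46.10

Star 1 is more luminous, by a factor of 46.1.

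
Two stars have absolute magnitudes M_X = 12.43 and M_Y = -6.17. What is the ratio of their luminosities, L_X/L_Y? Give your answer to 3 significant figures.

L_X/L_Y ≈ 3.63×10^-8

ΔM = M_X − M_Y = 18.60
L_X/L_Y = 10^(−0.4 ΔM) = 10^-7.440 = 3.631×10^-8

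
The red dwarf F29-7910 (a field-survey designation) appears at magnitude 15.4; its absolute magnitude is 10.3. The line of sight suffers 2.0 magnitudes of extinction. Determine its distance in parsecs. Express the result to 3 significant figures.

m − M = 5 log₁₀(d/10 pc) + A  ⇒  15.4 − (10.3) − 2.0 = 5 log₁₀(d/10)
3.100 = 5 log₁₀(d/10)
log₁₀ d = (m − M − A)/5 + 1 = 1.6200
d = 10^1.6200 = 41.69 pc

d ≈ 41.7 pc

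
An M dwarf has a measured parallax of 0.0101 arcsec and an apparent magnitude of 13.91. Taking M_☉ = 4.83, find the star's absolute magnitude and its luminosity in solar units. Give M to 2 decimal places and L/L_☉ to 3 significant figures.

M ≈ 8.93; L/L_☉ ≈ 0.0229

d = 1/p = 1/0.0101″ = 99.01 pc
M = m − 5 log₁₀ d + 5 = 13.91 − 5·1.9957 + 5 = 8.932
M − M_☉ = 8.932 − 4.83 = 4.102
L/L_☉ = 10^(−0.4 × 4.102) = 0.02287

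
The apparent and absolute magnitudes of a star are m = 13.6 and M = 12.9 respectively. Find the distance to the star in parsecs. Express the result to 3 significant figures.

Distance modulus: m − M = 13.6 − (12.9) = 0.700
m − M = 5 log₁₀ d − 5
log₁₀ d = (m − M)/5 + 1 = 1.1400
d = 10^1.1400 = 13.80 pc

d ≈ 13.8 pc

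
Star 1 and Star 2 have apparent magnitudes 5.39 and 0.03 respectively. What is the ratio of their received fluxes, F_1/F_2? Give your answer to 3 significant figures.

Δm = 5.39 − (0.03) = 5.36
Flux ratio = 10^(−0.4 Δm) = 10^(−0.4 × 5.36) = 10^-2.144 = 7.178×10^-3

F_1/F_2 ≈ 7.18×10^-3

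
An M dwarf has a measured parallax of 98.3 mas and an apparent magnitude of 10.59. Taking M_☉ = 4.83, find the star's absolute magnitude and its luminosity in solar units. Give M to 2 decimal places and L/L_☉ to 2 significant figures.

M ≈ 10.55; L/L_☉ ≈ 5.1×10^-3

d = 1/p = 1000/98.3 mas = 10.17 pc
M = m − 5 log₁₀ d + 5 = 10.59 − 5·1.0074 + 5 = 10.553
M − M_☉ = 10.553 − 4.83 = 5.723
L/L_☉ = 10^(−0.4 × 5.723) = 5.139×10^-3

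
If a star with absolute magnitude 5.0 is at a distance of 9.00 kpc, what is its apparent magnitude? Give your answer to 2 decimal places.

d = 9.00 kpc = 9000 pc
m = M + 5 log₁₀ d − 5 = 5.0 + 5·3.9542 − 5 = 19.771

m ≈ 19.77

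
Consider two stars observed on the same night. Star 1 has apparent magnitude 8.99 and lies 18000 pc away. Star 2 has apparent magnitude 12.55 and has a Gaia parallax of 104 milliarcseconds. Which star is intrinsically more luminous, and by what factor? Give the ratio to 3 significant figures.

Star 1: M = m − 5 log₁₀ d + 5 = 8.99 − 5·4.2553 + 5 = -7.286
Star 2: p = 104 mas = 0.104″ → d = 1/p = 9.615 pc
Star 2: M = m − 5 log₁₀ d + 5 = 12.55 − 5·0.9830 + 5 = 12.635
ΔM = M_1 − M_2 = -7.286 − (12.635) = -19.922; smaller M is more luminous → Star 1.
L ratio = 10^(0.4 |ΔM|) = 10^7.969 = 9.303×10^7

Star 1 is more luminous, by a factor of 9.30×10^7.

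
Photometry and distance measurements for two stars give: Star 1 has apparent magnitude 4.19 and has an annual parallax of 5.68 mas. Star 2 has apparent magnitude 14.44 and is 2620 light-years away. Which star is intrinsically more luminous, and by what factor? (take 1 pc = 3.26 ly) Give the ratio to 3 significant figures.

Star 1 is more luminous, by a factor of 604.

Star 1: p = 5.68 mas = 5.68×10^-3″ → d = 1/p = 176.1 pc
Star 1: M = m − 5 log₁₀ d + 5 = 4.19 − 5·2.2457 + 5 = -2.038
Star 2: d = 2620 ly / 3.26 = 803.7 pc
Star 2: M = m − 5 log₁₀ d + 5 = 14.44 − 5·2.9051 + 5 = 4.915
ΔM = M_1 − M_2 = -2.038 − (4.915) = -6.953; smaller M is more luminous → Star 1.
L ratio = 10^(0.4 |ΔM|) = 10^2.781 = 604.1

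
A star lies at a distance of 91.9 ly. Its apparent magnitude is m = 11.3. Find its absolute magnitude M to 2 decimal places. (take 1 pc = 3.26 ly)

M ≈ 9.05

d = 91.9 ly / 3.26 = 28.19 pc
5 log₁₀(d/10 pc) = 5 log₁₀(28.19) − 5 = 2.250
M = m − 5 log₁₀(d/10) = 11.3 − 2.250 = 9.050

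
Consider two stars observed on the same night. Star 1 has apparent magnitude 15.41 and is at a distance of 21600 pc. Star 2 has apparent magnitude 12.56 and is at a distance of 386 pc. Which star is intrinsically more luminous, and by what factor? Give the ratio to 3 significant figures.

Star 1 is more luminous, by a factor of 227.

Star 1: M = m − 5 log₁₀ d + 5 = 15.41 − 5·4.3345 + 5 = -1.262
Star 2: M = m − 5 log₁₀ d + 5 = 12.56 − 5·2.5866 + 5 = 4.627
ΔM = M_1 − M_2 = -1.262 − (4.627) = -5.889; smaller M is more luminous → Star 1.
L ratio = 10^(0.4 |ΔM|) = 10^2.356 = 226.8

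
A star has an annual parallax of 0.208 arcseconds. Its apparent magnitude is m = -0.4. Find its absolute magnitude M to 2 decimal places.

M ≈ 1.19

d = 1/p = 1/0.208″ = 4.808 pc
5 log₁₀(d/10 pc) = 5 log₁₀(4.808) − 5 = -1.590
M = m − 5 log₁₀(d/10) = -0.4 + 1.590 = 1.190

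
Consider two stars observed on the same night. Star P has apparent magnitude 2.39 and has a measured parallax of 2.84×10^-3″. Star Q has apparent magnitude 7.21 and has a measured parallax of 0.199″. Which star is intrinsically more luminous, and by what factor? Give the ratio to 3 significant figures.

Star P is more luminous, by a factor of 416000.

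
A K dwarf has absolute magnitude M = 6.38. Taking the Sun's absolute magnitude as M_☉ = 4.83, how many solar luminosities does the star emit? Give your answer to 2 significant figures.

M − M_☉ = 6.38 − 4.83 = 1.550
L/L_☉ = 10^(−0.4 (M − M_☉)) = 10^-0.620 = 0.2399

L/L_☉ ≈ 0.24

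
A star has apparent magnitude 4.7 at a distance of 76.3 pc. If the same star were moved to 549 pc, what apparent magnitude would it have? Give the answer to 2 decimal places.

m ≈ 8.99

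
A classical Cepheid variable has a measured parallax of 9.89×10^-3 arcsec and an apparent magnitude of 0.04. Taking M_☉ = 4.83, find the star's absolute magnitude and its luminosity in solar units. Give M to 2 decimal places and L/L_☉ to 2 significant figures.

M ≈ -4.98; L/L_☉ ≈ 8400

d = 1/p = 1/9.89×10^-3″ = 101.1 pc
M = m − 5 log₁₀ d + 5 = 0.04 − 5·2.0048 + 5 = -4.984
M − M_☉ = -4.984 − 4.83 = -9.814
L/L_☉ = 10^(−0.4 × -9.814) = 8426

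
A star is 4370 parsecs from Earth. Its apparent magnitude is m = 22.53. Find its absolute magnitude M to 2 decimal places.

5 log₁₀(d/10 pc) = 5 log₁₀(4370) − 5 = 13.202
M = m − 5 log₁₀(d/10) = 22.53 − 13.202 = 9.328

M ≈ 9.33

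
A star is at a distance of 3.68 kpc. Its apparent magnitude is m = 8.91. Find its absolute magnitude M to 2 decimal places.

M ≈ -3.92

d = 3.68 kpc = 3680 pc
5 log₁₀(d/10 pc) = 5 log₁₀(3680) − 5 = 12.829
M = m − 5 log₁₀(d/10) = 8.91 − 12.829 = -3.919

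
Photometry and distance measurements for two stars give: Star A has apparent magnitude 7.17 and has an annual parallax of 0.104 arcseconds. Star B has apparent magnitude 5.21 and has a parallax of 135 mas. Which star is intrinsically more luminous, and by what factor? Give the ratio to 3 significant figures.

Star B is more luminous, by a factor of 3.61.

Star A: d = 1/p = 1/0.104″ = 9.615 pc
Star A: M = m − 5 log₁₀ d + 5 = 7.17 − 5·0.9830 + 5 = 7.255
Star B: p = 135 mas = 0.135″ → d = 1/p = 7.407 pc
Star B: M = m − 5 log₁₀ d + 5 = 5.21 − 5·0.8697 + 5 = 5.862
ΔM = M_A − M_B = 7.255 − (5.862) = 1.393; smaller M is more luminous → Star B.
L ratio = 10^(0.4 |ΔM|) = 10^0.557 = 3.609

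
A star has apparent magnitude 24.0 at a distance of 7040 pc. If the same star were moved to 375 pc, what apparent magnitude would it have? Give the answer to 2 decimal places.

Flux ∝ 1/d², so Δm = 5 log₁₀(d₂/d₁) = 5 log₁₀(375/7040) = -6.368
m₂ = m₁ + Δm = 24.0 + (-6.368) = 17.632

m ≈ 17.63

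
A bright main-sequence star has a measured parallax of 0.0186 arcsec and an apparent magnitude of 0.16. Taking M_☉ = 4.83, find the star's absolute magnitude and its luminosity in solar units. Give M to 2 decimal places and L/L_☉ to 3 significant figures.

d = 1/p = 1/0.0186″ = 53.76 pc
M = m − 5 log₁₀ d + 5 = 0.16 − 5·1.7305 + 5 = -3.492
M − M_☉ = -3.492 − 4.83 = -8.322
L/L_☉ = 10^(−0.4 × -8.322) = 2133

M ≈ -3.49; L/L_☉ ≈ 2130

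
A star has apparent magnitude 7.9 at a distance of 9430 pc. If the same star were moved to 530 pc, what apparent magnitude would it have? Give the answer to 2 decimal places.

m ≈ 1.65

Flux ∝ 1/d², so Δm = 5 log₁₀(d₂/d₁) = 5 log₁₀(530/9430) = -6.251
m₂ = m₁ + Δm = 7.9 + (-6.251) = 1.649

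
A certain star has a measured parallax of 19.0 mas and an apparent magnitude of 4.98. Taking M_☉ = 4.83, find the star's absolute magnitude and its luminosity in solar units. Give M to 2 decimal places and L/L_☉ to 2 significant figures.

M ≈ 1.37; L/L_☉ ≈ 24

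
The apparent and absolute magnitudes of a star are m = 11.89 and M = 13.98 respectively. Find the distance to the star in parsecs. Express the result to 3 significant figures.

Distance modulus: m − M = 11.89 − (13.98) = -2.090
m − M = 5 log₁₀ d − 5
log₁₀ d = (m − M)/5 + 1 = 0.5820
d = 10^0.5820 = 3.819 pc

d ≈ 3.82 pc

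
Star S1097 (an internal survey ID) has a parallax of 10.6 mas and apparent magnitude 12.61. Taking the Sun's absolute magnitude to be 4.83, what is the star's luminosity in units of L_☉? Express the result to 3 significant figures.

L/L_☉ ≈ 0.0688

d = 1/p = 1000/10.6 mas = 94.34 pc
M = m − 5 log₁₀ d + 5 = 12.61 − 5·1.9747 + 5 = 7.737
M − M_☉ = 7.737 − 4.83 = 2.907
L/L_☉ = 10^(−0.4 × 2.907) = 0.06877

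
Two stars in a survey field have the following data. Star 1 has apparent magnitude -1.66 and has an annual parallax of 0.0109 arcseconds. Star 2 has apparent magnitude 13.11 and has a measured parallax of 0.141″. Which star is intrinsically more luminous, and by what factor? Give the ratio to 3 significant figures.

Star 1: d = 1/p = 1/0.0109″ = 91.74 pc
Star 1: M = m − 5 log₁₀ d + 5 = -1.66 − 5·1.9626 + 5 = -6.473
Star 2: d = 1/p = 1/0.141″ = 7.092 pc
Star 2: M = m − 5 log₁₀ d + 5 = 13.11 − 5·0.8508 + 5 = 13.856
ΔM = M_1 − M_2 = -6.473 − (13.856) = -20.329; smaller M is more luminous → Star 1.
L ratio = 10^(0.4 |ΔM|) = 10^8.132 = 1.354×10^8

Star 1 is more luminous, by a factor of 1.35×10^8.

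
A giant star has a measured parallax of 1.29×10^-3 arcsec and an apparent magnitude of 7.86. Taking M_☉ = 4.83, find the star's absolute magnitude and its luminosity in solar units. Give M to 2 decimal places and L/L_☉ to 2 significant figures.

M ≈ -1.59; L/L_☉ ≈ 370

d = 1/p = 1/1.29×10^-3″ = 775.2 pc
M = m − 5 log₁₀ d + 5 = 7.86 − 5·2.8894 + 5 = -1.587
M − M_☉ = -1.587 − 4.83 = -6.417
L/L_☉ = 10^(−0.4 × -6.417) = 368.8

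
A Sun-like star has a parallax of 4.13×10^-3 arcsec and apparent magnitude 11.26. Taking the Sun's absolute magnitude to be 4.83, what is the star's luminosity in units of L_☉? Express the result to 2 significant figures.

L/L_☉ ≈ 1.6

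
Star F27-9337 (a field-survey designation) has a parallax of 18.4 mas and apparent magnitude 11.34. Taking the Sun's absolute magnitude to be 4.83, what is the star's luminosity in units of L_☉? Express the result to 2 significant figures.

L/L_☉ ≈ 0.074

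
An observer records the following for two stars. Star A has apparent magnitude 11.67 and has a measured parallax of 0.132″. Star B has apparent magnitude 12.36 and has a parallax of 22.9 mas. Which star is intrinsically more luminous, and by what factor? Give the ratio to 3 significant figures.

Star B is more luminous, by a factor of 17.6.

Star A: d = 1/p = 1/0.132″ = 7.576 pc
Star A: M = m − 5 log₁₀ d + 5 = 11.67 − 5·0.8794 + 5 = 12.273
Star B: p = 22.9 mas = 0.0229″ → d = 1/p = 43.67 pc
Star B: M = m − 5 log₁₀ d + 5 = 12.36 − 5·1.6402 + 5 = 9.159
ΔM = M_A − M_B = 12.273 − (9.159) = 3.114; smaller M is more luminous → Star B.
L ratio = 10^(0.4 |ΔM|) = 10^1.245 = 17.60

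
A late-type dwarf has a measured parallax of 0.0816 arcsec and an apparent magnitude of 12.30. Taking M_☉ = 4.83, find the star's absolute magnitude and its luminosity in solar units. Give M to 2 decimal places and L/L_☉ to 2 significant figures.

M ≈ 11.86; L/L_☉ ≈ 1.5×10^-3

d = 1/p = 1/0.0816″ = 12.25 pc
M = m − 5 log₁₀ d + 5 = 12.30 − 5·1.0883 + 5 = 11.858
M − M_☉ = 11.858 − 4.83 = 7.028
L/L_☉ = 10^(−0.4 × 7.028) = 1.544×10^-3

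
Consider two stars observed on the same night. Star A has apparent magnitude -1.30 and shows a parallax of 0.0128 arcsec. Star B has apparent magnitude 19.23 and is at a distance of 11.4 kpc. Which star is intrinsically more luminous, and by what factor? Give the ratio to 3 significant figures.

Star A is more luminous, by a factor of 7650.

Star A: d = 1/p = 1/0.0128″ = 78.12 pc
Star A: M = m − 5 log₁₀ d + 5 = -1.30 − 5·1.8928 + 5 = -5.764
Star B: d = 11.4 kpc = 11400 pc
Star B: M = m − 5 log₁₀ d + 5 = 19.23 − 5·4.0569 + 5 = 3.945
ΔM = M_A − M_B = -5.764 − (3.945) = -9.709; smaller M is more luminous → Star A.
L ratio = 10^(0.4 |ΔM|) = 10^3.884 = 7652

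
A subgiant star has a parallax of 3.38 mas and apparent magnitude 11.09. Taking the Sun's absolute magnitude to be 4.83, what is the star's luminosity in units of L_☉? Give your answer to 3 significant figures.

L/L_☉ ≈ 2.74

d = 1/p = 1000/3.38 mas = 295.9 pc
M = m − 5 log₁₀ d + 5 = 11.09 − 5·2.4711 + 5 = 3.735
M − M_☉ = 3.735 − 4.83 = -1.095
L/L_☉ = 10^(−0.4 × -1.095) = 2.743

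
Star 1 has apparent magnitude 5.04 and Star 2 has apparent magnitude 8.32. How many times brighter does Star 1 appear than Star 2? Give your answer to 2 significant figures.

21

Δm = 5.04 − (8.32) = -3.28
Flux ratio = 10^(−0.4 Δm) = 10^(−0.4 × -3.28) = 10^1.312 = 20.51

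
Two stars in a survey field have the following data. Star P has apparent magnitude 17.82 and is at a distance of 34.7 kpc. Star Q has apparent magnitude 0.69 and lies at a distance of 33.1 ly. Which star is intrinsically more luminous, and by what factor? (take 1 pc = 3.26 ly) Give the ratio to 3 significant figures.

Star P is more luminous, by a factor of 1.64.

Star P: d = 34.7 kpc = 34700 pc
Star P: M = m − 5 log₁₀ d + 5 = 17.82 − 5·4.5403 + 5 = 0.118
Star Q: d = 33.1 ly / 3.26 = 10.15 pc
Star Q: M = m − 5 log₁₀ d + 5 = 0.69 − 5·1.0066 + 5 = 0.657
ΔM = M_P − M_Q = 0.118 − (0.657) = -0.539; smaller M is more luminous → Star P.
L ratio = 10^(0.4 |ΔM|) = 10^0.215 = 1.642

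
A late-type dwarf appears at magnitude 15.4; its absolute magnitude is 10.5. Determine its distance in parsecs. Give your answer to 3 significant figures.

Distance modulus: m − M = 15.4 − (10.5) = 4.900
m − M = 5 log₁₀ d − 5
log₁₀ d = (m − M)/5 + 1 = 1.9800
d = 10^1.9800 = 95.50 pc

d ≈ 95.5 pc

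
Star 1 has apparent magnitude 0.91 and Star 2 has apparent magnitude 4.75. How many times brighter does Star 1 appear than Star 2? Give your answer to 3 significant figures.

Magnitude difference = -3.84
Flux ratio = 10^(−0.4 Δm) = 10^(−0.4 × -3.84) = 10^1.536 = 34.36

34.4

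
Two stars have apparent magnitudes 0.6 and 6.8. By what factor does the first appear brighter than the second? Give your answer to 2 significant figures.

300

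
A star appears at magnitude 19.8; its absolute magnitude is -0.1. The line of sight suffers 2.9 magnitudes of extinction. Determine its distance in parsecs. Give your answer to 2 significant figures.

d ≈ 25000 pc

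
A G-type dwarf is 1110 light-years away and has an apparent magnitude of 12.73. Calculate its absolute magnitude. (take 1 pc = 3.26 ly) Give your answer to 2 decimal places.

d = 1110 ly / 3.26 = 340.5 pc
5 log₁₀(d/10 pc) = 5 log₁₀(340.5) − 5 = 7.661
M = m − 5 log₁₀(d/10) = 12.73 − 7.661 = 5.069

M ≈ 5.07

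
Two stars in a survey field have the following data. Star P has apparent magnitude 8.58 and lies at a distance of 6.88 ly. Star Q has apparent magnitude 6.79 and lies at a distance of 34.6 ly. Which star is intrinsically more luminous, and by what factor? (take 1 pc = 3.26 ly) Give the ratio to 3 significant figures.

Star P: d = 6.88 ly / 3.26 = 2.110 pc
Star P: M = m − 5 log₁₀ d + 5 = 8.58 − 5·0.3244 + 5 = 11.958
Star Q: d = 34.6 ly / 3.26 = 10.61 pc
Star Q: M = m − 5 log₁₀ d + 5 = 6.79 − 5·1.0259 + 5 = 6.661
ΔM = M_P − M_Q = 11.958 − (6.661) = 5.297; smaller M is more luminous → Star Q.
L ratio = 10^(0.4 |ΔM|) = 10^2.119 = 131.5

Star Q is more luminous, by a factor of 132.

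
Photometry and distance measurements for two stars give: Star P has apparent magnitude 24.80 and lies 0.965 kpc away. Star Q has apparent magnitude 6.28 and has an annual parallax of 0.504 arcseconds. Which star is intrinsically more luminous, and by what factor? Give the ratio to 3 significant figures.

Star P: d = 0.965 kpc = 965.0 pc
Star P: M = m − 5 log₁₀ d + 5 = 24.80 − 5·2.9845 + 5 = 14.877
Star Q: d = 1/p = 1/0.504″ = 1.984 pc
Star Q: M = m − 5 log₁₀ d + 5 = 6.28 − 5·0.2976 + 5 = 9.792
ΔM = M_P − M_Q = 14.877 − (9.792) = 5.085; smaller M is more luminous → Star Q.
L ratio = 10^(0.4 |ΔM|) = 10^2.034 = 108.2

Star Q is more luminous, by a factor of 108.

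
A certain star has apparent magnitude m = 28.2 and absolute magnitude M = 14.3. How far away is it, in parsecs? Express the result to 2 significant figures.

d ≈ 6000 pc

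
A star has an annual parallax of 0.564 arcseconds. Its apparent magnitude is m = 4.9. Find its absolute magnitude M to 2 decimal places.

d = 1/p = 1/0.564″ = 1.773 pc
5 log₁₀(d/10 pc) = 5 log₁₀(1.773) − 5 = -3.756
M = m − 5 log₁₀(d/10) = 4.9 + 3.756 = 8.656

M ≈ 8.66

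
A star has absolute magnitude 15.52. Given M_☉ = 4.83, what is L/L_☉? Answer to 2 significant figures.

L/L_☉ ≈ 5.3×10^-5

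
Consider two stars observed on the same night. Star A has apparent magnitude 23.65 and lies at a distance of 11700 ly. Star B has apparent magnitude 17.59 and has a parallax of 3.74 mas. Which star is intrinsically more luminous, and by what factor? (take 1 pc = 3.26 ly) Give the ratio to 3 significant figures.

Star B is more luminous, by a factor of 1.47.

Star A: d = 11700 ly / 3.26 = 3589 pc
Star A: M = m − 5 log₁₀ d + 5 = 23.65 − 5·3.5550 + 5 = 10.875
Star B: p = 3.74 mas = 3.74×10^-3″ → d = 1/p = 267.4 pc
Star B: M = m − 5 log₁₀ d + 5 = 17.59 − 5·2.4271 + 5 = 10.454
ΔM = M_A − M_B = 10.875 − (10.454) = 0.421; smaller M is more luminous → Star B.
L ratio = 10^(0.4 |ΔM|) = 10^0.168 = 1.473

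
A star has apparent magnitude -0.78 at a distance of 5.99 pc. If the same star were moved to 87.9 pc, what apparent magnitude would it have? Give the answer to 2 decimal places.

m ≈ 5.05

Flux ∝ 1/d², so Δm = 5 log₁₀(d₂/d₁) = 5 log₁₀(87.9/5.99) = 5.833
m₂ = m₁ + Δm = -0.78 + (5.833) = 5.053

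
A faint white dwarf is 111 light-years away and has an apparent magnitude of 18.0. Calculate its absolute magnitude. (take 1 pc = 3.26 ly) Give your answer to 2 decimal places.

d = 111 ly / 3.26 = 34.05 pc
5 log₁₀(d/10 pc) = 5 log₁₀(34.05) − 5 = 2.661
M = m − 5 log₁₀(d/10) = 18.0 − 2.661 = 15.339

M ≈ 15.34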